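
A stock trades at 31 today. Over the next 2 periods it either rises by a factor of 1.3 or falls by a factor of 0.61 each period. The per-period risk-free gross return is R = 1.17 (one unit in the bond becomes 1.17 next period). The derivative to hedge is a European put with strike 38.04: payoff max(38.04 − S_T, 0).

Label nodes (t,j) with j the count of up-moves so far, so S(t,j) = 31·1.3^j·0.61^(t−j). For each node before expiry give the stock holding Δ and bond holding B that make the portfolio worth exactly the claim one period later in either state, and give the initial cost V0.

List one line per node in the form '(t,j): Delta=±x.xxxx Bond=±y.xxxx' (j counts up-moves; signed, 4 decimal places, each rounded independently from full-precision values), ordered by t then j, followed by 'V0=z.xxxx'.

Under the risk-neutral measure, an up-move has probability p* = (R−d)/(u−d) = 0.8116 and values discount at R = 1.17.
Payoff layer (t=2): V(2,0)=26.5049, V(2,1)=13.4570, V(2,2)=0.0000
Node (1,0) S=18.9100: V=(p*·13.4570+(1−p*)·26.5049)/1.17=13.6028; Δ=(13.4570−26.5049)/(24.5830−11.5351)=-1.0000; B=V−Δ·S=32.5128
Node (1,1) S=40.3000: V=(p*·0.0000+(1−p*)·13.4570)/1.17=2.1670; Δ=(0.0000−13.4570)/(52.3900−24.5830)=-0.4839; B=V−Δ·S=21.6699
Node (0,0) S=31.0000: V=(p*·2.1670+(1−p*)·13.6028)/1.17=3.6936; Δ=(2.1670−13.6028)/(40.3000−18.9100)=-0.5346; B=V−Δ·S=20.2673
The time-0 hedge costs 3.6936, which is the no-arbitrage price.

(0,0): Delta=-0.5346 Bond=20.2673
(1,0): Delta=-1.0000 Bond=32.5128
(1,1): Delta=-0.4839 Bond=21.6699
V0=3.6936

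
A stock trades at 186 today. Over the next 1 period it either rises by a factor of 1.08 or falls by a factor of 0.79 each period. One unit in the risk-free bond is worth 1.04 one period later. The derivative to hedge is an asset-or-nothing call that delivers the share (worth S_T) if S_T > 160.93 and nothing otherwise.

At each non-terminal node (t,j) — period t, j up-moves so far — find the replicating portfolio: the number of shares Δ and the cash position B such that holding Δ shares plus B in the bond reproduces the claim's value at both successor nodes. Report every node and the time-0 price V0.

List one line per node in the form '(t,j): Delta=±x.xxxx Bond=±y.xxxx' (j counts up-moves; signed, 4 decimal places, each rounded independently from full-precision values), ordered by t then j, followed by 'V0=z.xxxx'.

No-arbitrage ⇒ martingale measure with p* = (R−d)/(u−d) = 0.8621.
At expiry t=1: V(1,0)=0.0000, V(1,1)=200.8800
Node (0,0) S=186.0000: V=(p*·200.8800+(1−p*)·0.0000)/1.04=166.5119; Δ=(200.8800−0.0000)/(200.8800−146.9400)=3.7241; B=V−Δ·S=-526.1777
The time-0 hedge costs 166.5119, which is the no-arbitrage price.

(0,0): Delta=3.7241 Bond=-526.1777
V0=166.5119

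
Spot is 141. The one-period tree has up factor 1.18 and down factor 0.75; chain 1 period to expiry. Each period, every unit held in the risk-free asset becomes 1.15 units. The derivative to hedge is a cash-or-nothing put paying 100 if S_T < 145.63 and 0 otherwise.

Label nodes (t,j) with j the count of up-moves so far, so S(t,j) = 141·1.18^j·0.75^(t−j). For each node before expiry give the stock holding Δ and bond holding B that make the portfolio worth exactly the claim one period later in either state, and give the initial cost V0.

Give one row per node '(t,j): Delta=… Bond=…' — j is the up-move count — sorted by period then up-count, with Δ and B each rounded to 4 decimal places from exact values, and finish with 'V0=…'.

Since d<R<u, set p* = (R−d)/(u−d) = 0.9302; price each node as the discounted p*-expectation of its children.
Terminal values V(1,·): V(1,0)=100.0000, V(1,1)=0.0000
  t=0,j=0: stock 141.0000 → up 166.3800 (V=0.0000), down 105.7500 (V=100.0000). Price 6.0667; hedge Δ=-1.6493, bond B=238.6249.
Check: Δ(0,0)·S0 + B(0,0) = 6.0667 = V0.

(0,0): Delta=-1.6493 Bond=238.6249
V0=6.0667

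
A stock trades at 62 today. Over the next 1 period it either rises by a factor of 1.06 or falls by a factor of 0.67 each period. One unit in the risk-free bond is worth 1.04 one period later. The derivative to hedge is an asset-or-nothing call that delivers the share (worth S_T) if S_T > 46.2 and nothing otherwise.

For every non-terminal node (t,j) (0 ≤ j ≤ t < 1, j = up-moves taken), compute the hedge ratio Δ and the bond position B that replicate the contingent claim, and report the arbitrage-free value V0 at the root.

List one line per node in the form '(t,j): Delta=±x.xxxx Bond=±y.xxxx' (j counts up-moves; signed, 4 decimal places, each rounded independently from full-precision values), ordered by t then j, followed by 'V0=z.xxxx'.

(0,0): Delta=2.7179 Bond=-108.5611
V0=59.9517

Since d<R<u, set p* = (R−d)/(u−d) = 0.9487; price each node as the discounted p*-expectation of its children.
At expiry t=1: V(1,0)=0.0000, V(1,1)=65.7200
  t=0,j=0: stock 62.0000 → up 65.7200 (V=65.7200), down 41.5400 (V=0.0000). Price 59.9517; hedge Δ=2.7179, bond B=-108.5611.
Self-financing check: at every node Δ·S+B equals the discounted successor values.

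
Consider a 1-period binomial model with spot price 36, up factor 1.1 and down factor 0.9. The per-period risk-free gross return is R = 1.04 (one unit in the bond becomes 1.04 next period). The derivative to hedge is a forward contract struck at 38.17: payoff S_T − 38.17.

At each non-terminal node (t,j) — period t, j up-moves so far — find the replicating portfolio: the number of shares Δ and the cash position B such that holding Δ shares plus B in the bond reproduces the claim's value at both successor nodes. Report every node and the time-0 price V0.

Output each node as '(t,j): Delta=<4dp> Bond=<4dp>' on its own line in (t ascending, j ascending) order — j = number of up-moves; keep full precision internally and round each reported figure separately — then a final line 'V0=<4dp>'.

(0,0): Delta=1.0000 Bond=-36.7019
V0=-0.7019

The replicating-portfolio and risk-neutral prices coincide; use p* = (1.04−0.9)/(1.1−0.9) = 0.7000 for the latter.
Terminal values V(1,·): V(1,0)=-5.7700, V(1,1)=1.4300
  t=0,j=0: stock 36.0000 → up 39.6000 (V=1.4300), down 32.4000 (V=-5.7700). Price -0.7019; hedge Δ=1.0000, bond B=-36.7019.
Self-financing check: at every node Δ·S+B equals the discounted successor values.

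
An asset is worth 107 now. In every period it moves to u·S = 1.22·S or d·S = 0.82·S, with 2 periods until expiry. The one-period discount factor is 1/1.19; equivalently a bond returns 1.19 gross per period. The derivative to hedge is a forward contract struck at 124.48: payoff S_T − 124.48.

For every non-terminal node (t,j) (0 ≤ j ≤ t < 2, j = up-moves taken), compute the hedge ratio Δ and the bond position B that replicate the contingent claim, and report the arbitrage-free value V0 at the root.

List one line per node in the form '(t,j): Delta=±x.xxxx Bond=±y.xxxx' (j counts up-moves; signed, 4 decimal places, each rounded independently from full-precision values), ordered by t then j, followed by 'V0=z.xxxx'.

(0,0): Delta=1.0000 Bond=-87.9034
(1,0): Delta=1.0000 Bond=-104.6050
(1,1): Delta=1.0000 Bond=-104.6050
V0=19.0966

Under the risk-neutral measure, an up-move has probability p* = (R−d)/(u−d) = 0.9250 and values discount at R = 1.19.
At expiry t=2: V(2,0)=-52.5332, V(2,1)=-17.4372, V(2,2)=34.7788
  t=1,j=0: stock 87.7400 → up 107.0428 (V=-17.4372), down 71.9468 (V=-52.5332). Price -16.8650; hedge Δ=1.0000, bond B=-104.6050.
  t=1,j=1: stock 130.5400 → up 159.2588 (V=34.7788), down 107.0428 (V=-17.4372). Price 25.9350; hedge Δ=1.0000, bond B=-104.6050.
  t=0,j=0: stock 107.0000 → up 130.5400 (V=25.9350), down 87.7400 (V=-16.8650). Price 19.0966; hedge Δ=1.0000, bond B=-87.9034.
The time-0 hedge costs 19.0966, which is the no-arbitrage price.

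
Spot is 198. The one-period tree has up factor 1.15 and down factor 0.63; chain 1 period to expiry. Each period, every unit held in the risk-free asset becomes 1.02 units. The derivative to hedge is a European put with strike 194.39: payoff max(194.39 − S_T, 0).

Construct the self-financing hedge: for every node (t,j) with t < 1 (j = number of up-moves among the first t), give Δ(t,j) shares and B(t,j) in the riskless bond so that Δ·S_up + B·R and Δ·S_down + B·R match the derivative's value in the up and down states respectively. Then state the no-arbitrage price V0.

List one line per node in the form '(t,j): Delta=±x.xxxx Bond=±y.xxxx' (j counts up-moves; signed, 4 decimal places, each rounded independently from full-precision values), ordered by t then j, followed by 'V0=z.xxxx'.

Under the risk-neutral measure, an up-move has probability p* = (R−d)/(u−d) = 0.7500 and values discount at R = 1.02.
Payoff layer (t=1): V(1,0)=69.6500, V(1,1)=0.0000
Node (0,0) S=198.0000: V=(p*·0.0000+(1−p*)·69.6500)/1.02=17.0711; Δ=(0.0000−69.6500)/(227.7000−124.7400)=-0.6765; B=V−Δ·S=151.0134
Root portfolio cost Δ·198+B reproduces V0=17.0711.

(0,0): Delta=-0.6765 Bond=151.0134
V0=17.0711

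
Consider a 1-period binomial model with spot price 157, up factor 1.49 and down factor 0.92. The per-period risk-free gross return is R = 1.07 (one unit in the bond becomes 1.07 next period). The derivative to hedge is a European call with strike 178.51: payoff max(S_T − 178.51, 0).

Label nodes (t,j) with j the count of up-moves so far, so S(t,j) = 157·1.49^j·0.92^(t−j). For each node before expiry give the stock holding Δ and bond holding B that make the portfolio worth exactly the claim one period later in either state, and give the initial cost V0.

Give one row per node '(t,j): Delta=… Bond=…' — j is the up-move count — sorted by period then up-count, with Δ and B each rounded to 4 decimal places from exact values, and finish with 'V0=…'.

Risk-neutral probability p* = (R−d)/(u−d) = (1.07−0.92)/(1.49−0.92) = 0.2632.
Terminal values V(1,·): V(1,0)=0.0000, V(1,1)=55.4200
  t=0,j=0: stock 157.0000 → up 233.9300 (V=55.4200), down 144.4400 (V=0.0000). Price 13.6301; hedge Δ=0.6193, bond B=-83.5980.
Self-financing check: at every node Δ·S+B equals the discounted successor values.

(0,0): Delta=0.6193 Bond=-83.5980
V0=13.6301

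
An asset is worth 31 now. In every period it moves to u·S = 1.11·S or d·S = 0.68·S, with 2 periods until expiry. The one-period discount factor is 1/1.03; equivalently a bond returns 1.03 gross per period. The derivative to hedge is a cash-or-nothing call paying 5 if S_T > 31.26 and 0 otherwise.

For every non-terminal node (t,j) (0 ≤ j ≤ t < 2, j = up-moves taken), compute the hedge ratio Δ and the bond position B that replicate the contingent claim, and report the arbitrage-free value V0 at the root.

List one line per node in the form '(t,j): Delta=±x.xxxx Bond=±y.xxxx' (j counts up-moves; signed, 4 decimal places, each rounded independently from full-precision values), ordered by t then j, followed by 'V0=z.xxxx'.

(0,0): Delta=0.2964 Bond=-6.0665
(1,0): Delta=0.0000 Bond=0.0000
(1,1): Delta=0.3379 Bond=-7.6767
V0=3.1224

Under the risk-neutral measure, an up-move has probability p* = (R−d)/(u−d) = 0.8140 and values discount at R = 1.03.
Payoff layer (t=2): V(2,0)=0.0000, V(2,1)=0.0000, V(2,2)=5.0000
  t=1,j=0: stock 21.0800 → up 23.3988 (V=0.0000), down 14.3344 (V=0.0000). Price 0.0000; hedge Δ=0.0000, bond B=0.0000.
  t=1,j=1: stock 34.4100 → up 38.1951 (V=5.0000), down 23.3988 (V=0.0000). Price 3.9512; hedge Δ=0.3379, bond B=-7.6767.
  t=0,j=0: stock 31.0000 → up 34.4100 (V=3.9512), down 21.0800 (V=0.0000). Price 3.1224; hedge Δ=0.2964, bond B=-6.0665.
Self-financing check: at every node Δ·S+B equals the discounted successor values.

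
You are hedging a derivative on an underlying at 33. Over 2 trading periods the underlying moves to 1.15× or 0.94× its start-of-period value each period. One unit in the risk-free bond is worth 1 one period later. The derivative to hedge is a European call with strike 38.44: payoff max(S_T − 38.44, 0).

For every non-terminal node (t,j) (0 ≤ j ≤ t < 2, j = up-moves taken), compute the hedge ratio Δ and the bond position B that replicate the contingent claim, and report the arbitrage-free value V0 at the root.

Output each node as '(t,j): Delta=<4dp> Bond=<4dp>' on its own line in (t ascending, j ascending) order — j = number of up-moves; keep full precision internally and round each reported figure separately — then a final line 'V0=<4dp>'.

(0,0): Delta=0.2145 Bond=-6.6535
(1,0): Delta=0.0000 Bond=0.0000
(1,1): Delta=0.6528 Bond=-23.2874
V0=0.4247

Since d<R<u, set p* = (R−d)/(u−d) = 0.2857; price each node as the discounted p*-expectation of its children.
Terminal values V(2,·): V(2,0)=0.0000, V(2,1)=0.0000, V(2,2)=5.2025
(1,0): S=31.0200. Δ = (V_up−V_dn)/(S_up−S_dn) = (0.0000−0.0000)/(35.6730−29.1588) = 0.0000. V = [p*·0.0000 + (1−p*)·0.0000]/1 = 0.0000. B = V − Δ·S = 0.0000.
(1,1): S=37.9500. Δ = (V_up−V_dn)/(S_up−S_dn) = (5.2025−0.0000)/(43.6425−35.6730) = 0.6528. V = [p*·5.2025 + (1−p*)·0.0000]/1 = 1.4864. B = V − Δ·S = -23.2874.
(0,0): S=33.0000. Δ = (V_up−V_dn)/(S_up−S_dn) = (1.4864−0.0000)/(37.9500−31.0200) = 0.2145. V = [p*·1.4864 + (1−p*)·0.0000]/1 = 0.4247. B = V − Δ·S = -6.6535.
Self-financing check: at every node Δ·S+B equals the discounted successor values.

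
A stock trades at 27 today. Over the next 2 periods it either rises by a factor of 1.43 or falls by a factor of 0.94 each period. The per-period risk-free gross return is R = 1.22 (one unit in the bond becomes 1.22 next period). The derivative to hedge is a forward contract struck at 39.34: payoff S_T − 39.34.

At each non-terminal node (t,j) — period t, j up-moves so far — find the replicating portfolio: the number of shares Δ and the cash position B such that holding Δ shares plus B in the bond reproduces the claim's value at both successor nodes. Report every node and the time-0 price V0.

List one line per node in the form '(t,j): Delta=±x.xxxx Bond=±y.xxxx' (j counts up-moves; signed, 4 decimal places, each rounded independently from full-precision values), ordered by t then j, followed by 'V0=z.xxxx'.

(0,0): Delta=1.0000 Bond=-26.4311
(1,0): Delta=1.0000 Bond=-32.2459
(1,1): Delta=1.0000 Bond=-32.2459
V0=0.5689

The replicating-portfolio and risk-neutral prices coincide; use p* = (1.22−0.94)/(1.43−0.94) = 0.5714 for the latter.
Terminal payoffs: V(2,0)=-15.4828, V(2,1)=-3.0466, V(2,2)=15.8723
  t=1,j=0: stock 25.3800 → up 36.2934 (V=-3.0466), down 23.8572 (V=-15.4828). Price -6.8659; hedge Δ=1.0000, bond B=-32.2459.
  t=1,j=1: stock 38.6100 → up 55.2123 (V=15.8723), down 36.2934 (V=-3.0466). Price 6.3641; hedge Δ=1.0000, bond B=-32.2459.
  t=0,j=0: stock 27.0000 → up 38.6100 (V=6.3641), down 25.3800 (V=-6.8659). Price 0.5689; hedge Δ=1.0000, bond B=-26.4311.
The time-0 hedge costs 0.5689, which is the no-arbitrage price.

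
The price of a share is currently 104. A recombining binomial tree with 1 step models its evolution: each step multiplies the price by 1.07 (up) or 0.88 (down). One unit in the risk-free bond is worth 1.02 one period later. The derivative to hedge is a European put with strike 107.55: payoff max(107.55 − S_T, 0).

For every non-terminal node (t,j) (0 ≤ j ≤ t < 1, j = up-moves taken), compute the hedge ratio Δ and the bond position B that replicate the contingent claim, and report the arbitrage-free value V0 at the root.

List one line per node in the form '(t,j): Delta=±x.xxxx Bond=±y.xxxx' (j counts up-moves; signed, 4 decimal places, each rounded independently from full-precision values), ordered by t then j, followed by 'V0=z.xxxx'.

(0,0): Delta=-0.8112 Bond=88.5041
V0=4.1357

Under the risk-neutral measure, an up-move has probability p* = (R−d)/(u−d) = 0.7368 and values discount at R = 1.02.
At expiry t=1: V(1,0)=16.0300, V(1,1)=0.0000
(0,0): S=104.0000. Δ = (V_up−V_dn)/(S_up−S_dn) = (0.0000−16.0300)/(111.2800−91.5200) = -0.8112. V = [p*·0.0000 + (1−p*)·16.0300]/1.02 = 4.1357. B = V − Δ·S = 88.5041.
Check: Δ(0,0)·S0 + B(0,0) = 4.1357 = V0.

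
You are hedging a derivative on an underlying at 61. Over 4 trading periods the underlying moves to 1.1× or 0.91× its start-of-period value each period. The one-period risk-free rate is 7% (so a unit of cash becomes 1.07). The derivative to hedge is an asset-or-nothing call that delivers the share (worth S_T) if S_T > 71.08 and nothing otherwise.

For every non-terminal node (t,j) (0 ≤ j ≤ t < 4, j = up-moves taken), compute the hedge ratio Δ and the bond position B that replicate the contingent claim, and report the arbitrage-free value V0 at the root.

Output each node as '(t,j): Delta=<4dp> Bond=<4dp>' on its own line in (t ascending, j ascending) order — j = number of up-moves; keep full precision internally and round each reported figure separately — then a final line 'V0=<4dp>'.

(0,0): Delta=2.3968 Bond=-90.6825
(1,0): Delta=4.3390 Bond=-204.8418
(1,1): Delta=2.0955 Bond=-76.8157
(2,0): Delta=0.0000 Bond=0.0000
(2,1): Delta=5.0120 Bond=-260.2771
(2,2): Delta=1.6432 Bond=-48.8019
(3,0): Delta=0.0000 Bond=0.0000
(3,1): Delta=0.0000 Bond=0.0000
(3,2): Delta=5.7895 Bond=-330.7145
(3,3): Delta=1.0000 Bond=0.0000
V0=55.5224

No-arbitrage ⇒ martingale measure with p* = (R−d)/(u−d) = 0.8421.
At expiry t=4: V(4,0)=0.0000, V(4,1)=0.0000, V(4,2)=0.0000, V(4,3)=73.8838, V(4,4)=89.3101
  t=3,j=0: stock 45.9678 → up 50.5646 (V=0.0000), down 41.8307 (V=0.0000). Price 0.0000; hedge Δ=0.0000, bond B=0.0000.
  t=3,j=1: stock 55.5655 → up 61.1221 (V=0.0000), down 50.5646 (V=0.0000). Price 0.0000; hedge Δ=0.0000, bond B=0.0000.
  t=3,j=2: stock 67.1671 → up 73.8838 (V=73.8838), down 61.1221 (V=0.0000). Price 58.1476; hedge Δ=5.7895, bond B=-330.7145.
  t=3,j=3: stock 81.1910 → up 89.3101 (V=89.3101), down 73.8838 (V=73.8838). Price 81.1910; hedge Δ=1.0000, bond B=0.0000.
  t=2,j=0: stock 50.5141 → up 55.5655 (V=0.0000), down 45.9678 (V=0.0000). Price 0.0000; hedge Δ=0.0000, bond B=0.0000.
  t=2,j=1: stock 61.0610 → up 67.1671 (V=58.1476), down 55.5655 (V=0.0000). Price 45.7630; hedge Δ=5.0120, bond B=-260.2771.
  t=2,j=2: stock 73.8100 → up 81.1910 (V=81.1910), down 67.1671 (V=58.1476). Price 72.4790; hedge Δ=1.6432, bond B=-48.8019.
  t=1,j=0: stock 55.5100 → up 61.0610 (V=45.7630), down 50.5141 (V=0.0000). Price 36.0161; hedge Δ=4.3390, bond B=-204.8418.
  t=1,j=1: stock 67.1000 → up 73.8100 (V=72.4790), down 61.0610 (V=45.7630). Price 63.7951; hedge Δ=2.0955, bond B=-76.8157.
  t=0,j=0: stock 61.0000 → up 67.1000 (V=63.7951), down 55.5100 (V=36.0161). Price 55.5224; hedge Δ=2.3968, bond B=-90.6825.
Each (Δ,B) replicates both successor values, so the strategy is self-financing and V0 is arbitrage-free.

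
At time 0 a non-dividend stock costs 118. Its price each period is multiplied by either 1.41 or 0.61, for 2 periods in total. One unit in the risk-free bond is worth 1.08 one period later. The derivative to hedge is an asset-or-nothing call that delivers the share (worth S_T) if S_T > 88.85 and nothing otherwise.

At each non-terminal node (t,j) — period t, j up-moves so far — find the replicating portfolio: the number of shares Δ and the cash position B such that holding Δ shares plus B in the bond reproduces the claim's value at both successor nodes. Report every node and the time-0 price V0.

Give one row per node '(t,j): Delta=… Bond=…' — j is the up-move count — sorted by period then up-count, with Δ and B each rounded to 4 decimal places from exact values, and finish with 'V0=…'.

Since d<R<u, set p* = (R−d)/(u−d) = 0.5875; price each node as the discounted p*-expectation of its children.
Payoff layer (t=2): V(2,0)=0.0000, V(2,1)=101.4918, V(2,2)=234.5958
Node (1,0) S=71.9800: V=(p*·101.4918+(1−p*)·0.0000)/1.08=55.2097; Δ=(101.4918−0.0000)/(101.4918−43.9078)=1.7625; B=V−Δ·S=-71.6551
Node (1,1) S=166.3800: V=(p*·234.5958+(1−p*)·101.4918)/1.08=166.3800; Δ=(234.5958−101.4918)/(234.5958−101.4918)=1.0000; B=V−Δ·S=0.0000
Node (0,0) S=118.0000: V=(p*·166.3800+(1−p*)·55.2097)/1.08=111.5947; Δ=(166.3800−55.2097)/(166.3800−71.9800)=1.1777; B=V−Δ·S=-27.3683
Check: Δ(0,0)·S0 + B(0,0) = 111.5947 = V0.

(0,0): Delta=1.1777 Bond=-27.3683
(1,0): Delta=1.7625 Bond=-71.6551
(1,1): Delta=1.0000 Bond=0.0000
V0=111.5947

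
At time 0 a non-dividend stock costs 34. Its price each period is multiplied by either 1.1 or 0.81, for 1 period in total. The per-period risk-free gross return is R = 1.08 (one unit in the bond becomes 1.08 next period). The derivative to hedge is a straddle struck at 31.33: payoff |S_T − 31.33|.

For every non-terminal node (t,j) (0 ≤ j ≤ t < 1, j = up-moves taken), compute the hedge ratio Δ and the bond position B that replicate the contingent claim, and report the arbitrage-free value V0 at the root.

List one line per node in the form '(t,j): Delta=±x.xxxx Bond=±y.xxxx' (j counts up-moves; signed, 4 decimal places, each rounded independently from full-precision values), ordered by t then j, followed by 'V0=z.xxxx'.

Since d<R<u, set p* = (R−d)/(u−d) = 0.9310; price each node as the discounted p*-expectation of its children.
At expiry t=1: V(1,0)=3.7900, V(1,1)=6.0700
  t=0,j=0: stock 34.0000 → up 37.4000 (V=6.0700), down 27.5400 (V=3.7900). Price 5.4748; hedge Δ=0.2312, bond B=-2.3873.
Self-financing check: at every node Δ·S+B equals the discounted successor values.

(0,0): Delta=0.2312 Bond=-2.3873
V0=5.4748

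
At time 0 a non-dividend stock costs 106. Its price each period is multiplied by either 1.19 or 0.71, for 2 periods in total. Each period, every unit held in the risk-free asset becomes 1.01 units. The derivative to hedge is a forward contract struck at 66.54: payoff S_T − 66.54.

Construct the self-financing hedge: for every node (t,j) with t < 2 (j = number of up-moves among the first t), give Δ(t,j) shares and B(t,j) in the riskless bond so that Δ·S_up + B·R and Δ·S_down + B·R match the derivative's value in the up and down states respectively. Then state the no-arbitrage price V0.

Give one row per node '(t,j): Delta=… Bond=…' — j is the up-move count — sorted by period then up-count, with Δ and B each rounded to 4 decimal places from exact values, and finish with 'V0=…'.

The replicating-portfolio and risk-neutral prices coincide; use p* = (1.01−0.71)/(1.19−0.71) = 0.6250 for the latter.
Terminal payoffs: V(2,0)=-13.1054, V(2,1)=23.0194, V(2,2)=83.5666
  t=1,j=0: stock 75.2600 → up 89.5594 (V=23.0194), down 53.4346 (V=-13.1054). Price 9.3788; hedge Δ=1.0000, bond B=-65.8812.
  t=1,j=1: stock 126.1400 → up 150.1066 (V=83.5666), down 89.5594 (V=23.0194). Price 60.2588; hedge Δ=1.0000, bond B=-65.8812.
  t=0,j=0: stock 106.0000 → up 126.1400 (V=60.2588), down 75.2600 (V=9.3788). Price 40.7711; hedge Δ=1.0000, bond B=-65.2289.
Root portfolio cost Δ·106+B reproduces V0=40.7711.

(0,0): Delta=1.0000 Bond=-65.2289
(1,0): Delta=1.0000 Bond=-65.8812
(1,1): Delta=1.0000 Bond=-65.8812
V0=40.7711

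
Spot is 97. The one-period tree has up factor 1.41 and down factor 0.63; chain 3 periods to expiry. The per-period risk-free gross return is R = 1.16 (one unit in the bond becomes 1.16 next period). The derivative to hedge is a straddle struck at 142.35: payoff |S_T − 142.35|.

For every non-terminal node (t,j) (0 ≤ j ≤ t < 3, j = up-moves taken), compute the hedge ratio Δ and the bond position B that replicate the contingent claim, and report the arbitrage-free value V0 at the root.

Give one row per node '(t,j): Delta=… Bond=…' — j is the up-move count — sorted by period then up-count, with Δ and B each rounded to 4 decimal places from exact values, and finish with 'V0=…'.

No-arbitrage ⇒ martingale measure with p* = (R−d)/(u−d) = 0.6795.
Payoff layer (t=3): V(3,0)=118.0954, V(3,1)=88.0660, V(3,2)=20.8572, V(3,3)=129.5624
(2,0): S=38.4993. Δ = (V_up−V_dn)/(S_up−S_dn) = (88.0660−118.0954)/(54.2840−24.2546) = -1.0000. V = [p*·88.0660 + (1−p*)·118.0954]/1.16 = 84.2162. B = V − Δ·S = 122.7155.
(2,1): S=86.1651. Δ = (V_up−V_dn)/(S_up−S_dn) = (20.8572−88.0660)/(121.4928−54.2840) = -1.0000. V = [p*·20.8572 + (1−p*)·88.0660]/1.16 = 36.5504. B = V − Δ·S = 122.7155.
(2,2): S=192.8457. Δ = (V_up−V_dn)/(S_up−S_dn) = (129.5624−20.8572)/(271.9124−121.4928) = 0.7227. V = [p*·129.5624 + (1−p*)·20.8572]/1.16 = 81.6560. B = V − Δ·S = -57.7096.
(1,0): S=61.1100. Δ = (V_up−V_dn)/(S_up−S_dn) = (36.5504−84.2162)/(86.1651−38.4993) = -1.0000. V = [p*·36.5504 + (1−p*)·84.2162]/1.16 = 44.6792. B = V − Δ·S = 105.7892.
(1,1): S=136.7700. Δ = (V_up−V_dn)/(S_up−S_dn) = (81.6560−36.5504)/(192.8457−86.1651) = 0.4228. V = [p*·81.6560 + (1−p*)·36.5504]/1.16 = 57.9303. B = V − Δ·S = 0.1025.
(0,0): S=97.0000. Δ = (V_up−V_dn)/(S_up−S_dn) = (57.9303−44.6792)/(136.7700−61.1100) = 0.1751. V = [p*·57.9303 + (1−p*)·44.6792]/1.16 = 46.2786. B = V − Δ·S = 29.2901.
Each (Δ,B) replicates both successor values, so the strategy is self-financing and V0 is arbitrage-free.

(0,0): Delta=0.1751 Bond=29.2901
(1,0): Delta=-1.0000 Bond=105.7892
(1,1): Delta=0.4228 Bond=0.1025
(2,0): Delta=-1.0000 Bond=122.7155
(2,1): Delta=-1.0000 Bond=122.7155
(2,2): Delta=0.7227 Bond=-57.7096
V0=46.2786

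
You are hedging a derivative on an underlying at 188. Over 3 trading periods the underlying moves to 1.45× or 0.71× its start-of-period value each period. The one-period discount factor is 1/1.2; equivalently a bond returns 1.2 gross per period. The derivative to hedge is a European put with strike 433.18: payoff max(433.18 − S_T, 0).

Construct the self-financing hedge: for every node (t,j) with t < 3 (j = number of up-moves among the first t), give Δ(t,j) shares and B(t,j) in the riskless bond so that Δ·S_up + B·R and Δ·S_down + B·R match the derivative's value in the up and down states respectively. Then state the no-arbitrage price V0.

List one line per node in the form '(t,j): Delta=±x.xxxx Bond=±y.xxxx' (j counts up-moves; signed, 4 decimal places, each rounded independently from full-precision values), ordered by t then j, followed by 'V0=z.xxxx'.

(0,0): Delta=-0.6937 Bond=216.6091
(1,0): Delta=-1.0000 Bond=300.8194
(1,1): Delta=-0.6171 Bond=239.0694
(2,0): Delta=-1.0000 Bond=360.9833
(2,1): Delta=-1.0000 Bond=360.9833
(2,2): Delta=-0.5215 Bond=249.0772
V0=86.1986

Since d<R<u, set p* = (R−d)/(u−d) = 0.6622; price each node as the discounted p*-expectation of its children.
At expiry t=3: V(3,0)=365.8927, V(3,1)=295.7623, V(3,2)=152.5383, V(3,3)=0.0000
Node (2,0) S=94.7708: V=(p*·295.7623+(1−p*)·365.8927)/1.2=266.2125; Δ=(295.7623−365.8927)/(137.4177−67.2873)=-1.0000; B=V−Δ·S=360.9833
Node (2,1) S=193.5460: V=(p*·152.5383+(1−p*)·295.7623)/1.2=167.4373; Δ=(152.5383−295.7623)/(280.6417−137.4177)=-1.0000; B=V−Δ·S=360.9833
Node (2,2) S=395.2700: V=(p*·0.0000+(1−p*)·152.5383)/1.2=42.9443; Δ=(0.0000−152.5383)/(573.1415−280.6417)=-0.5215; B=V−Δ·S=249.0772
Node (1,0) S=133.4800: V=(p*·167.4373+(1−p*)·266.2125)/1.2=167.3394; Δ=(167.4373−266.2125)/(193.5460−94.7708)=-1.0000; B=V−Δ·S=300.8194
Node (1,1) S=272.6000: V=(p*·42.9443+(1−p*)·167.4373)/1.2=70.8357; Δ=(42.9443−167.4373)/(395.2700−193.5460)=-0.6171; B=V−Δ·S=239.0694
Node (0,0) S=188.0000: V=(p*·70.8357+(1−p*)·167.3394)/1.2=86.1986; Δ=(70.8357−167.3394)/(272.6000−133.4800)=-0.6937; B=V−Δ·S=216.6091
Check: Δ(0,0)·S0 + B(0,0) = 86.1986 = V0.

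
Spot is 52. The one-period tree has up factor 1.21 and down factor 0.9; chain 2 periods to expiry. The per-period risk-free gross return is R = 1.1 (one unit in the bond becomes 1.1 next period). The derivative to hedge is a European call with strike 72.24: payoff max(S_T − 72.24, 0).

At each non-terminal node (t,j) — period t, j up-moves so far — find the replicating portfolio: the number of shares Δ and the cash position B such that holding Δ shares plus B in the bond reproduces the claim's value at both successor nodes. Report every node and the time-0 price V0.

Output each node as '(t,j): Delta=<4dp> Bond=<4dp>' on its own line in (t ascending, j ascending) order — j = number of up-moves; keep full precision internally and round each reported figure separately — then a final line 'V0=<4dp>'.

(0,0): Delta=0.1417 Bond=-6.0266
(1,0): Delta=0.0000 Bond=0.0000
(1,1): Delta=0.1996 Bond=-10.2753
V0=1.3392

Risk-neutral probability p* = (R−d)/(u−d) = (1.1−0.9)/(1.21−0.9) = 0.6452.
Payoff layer (t=2): V(2,0)=0.0000, V(2,1)=0.0000, V(2,2)=3.8932
Node (1,0) S=46.8000: V=(p*·0.0000+(1−p*)·0.0000)/1.1=0.0000; Δ=(0.0000−0.0000)/(56.6280−42.1200)=0.0000; B=V−Δ·S=0.0000
Node (1,1) S=62.9200: V=(p*·3.8932+(1−p*)·0.0000)/1.1=2.2834; Δ=(3.8932−0.0000)/(76.1332−56.6280)=0.1996; B=V−Δ·S=-10.2753
Node (0,0) S=52.0000: V=(p*·2.2834+(1−p*)·0.0000)/1.1=1.3392; Δ=(2.2834−0.0000)/(62.9200−46.8000)=0.1417; B=V−Δ·S=-6.0266
The time-0 hedge costs 1.3392, which is the no-arbitrage price.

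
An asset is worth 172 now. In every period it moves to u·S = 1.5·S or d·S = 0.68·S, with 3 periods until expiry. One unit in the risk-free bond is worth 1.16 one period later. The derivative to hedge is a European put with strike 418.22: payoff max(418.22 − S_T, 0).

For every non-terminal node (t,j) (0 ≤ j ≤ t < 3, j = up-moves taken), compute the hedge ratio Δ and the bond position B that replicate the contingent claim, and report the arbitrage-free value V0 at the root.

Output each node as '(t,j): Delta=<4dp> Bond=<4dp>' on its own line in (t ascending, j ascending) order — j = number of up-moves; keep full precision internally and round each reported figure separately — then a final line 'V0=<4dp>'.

No-arbitrage ⇒ martingale measure with p* = (R−d)/(u−d) = 0.5854.
Terminal values V(3,·): V(3,0)=364.1377, V(3,1)=298.9208, V(3,2)=155.0600, V(3,3)=0.0000
Node (2,0) S=79.5328: V=(p*·298.9208+(1−p*)·364.1377)/1.16=281.0017; Δ=(298.9208−364.1377)/(119.2992−54.0823)=-1.0000; B=V−Δ·S=360.5345
Node (2,1) S=175.4400: V=(p*·155.0600+(1−p*)·298.9208)/1.16=185.0945; Δ=(155.0600−298.9208)/(263.1600−119.2992)=-1.0000; B=V−Δ·S=360.5345
Node (2,2) S=387.0000: V=(p*·0.0000+(1−p*)·155.0600)/1.16=55.4251; Δ=(0.0000−155.0600)/(580.5000−263.1600)=-0.4886; B=V−Δ·S=244.5227
Node (1,0) S=116.9600: V=(p*·185.0945+(1−p*)·281.0017)/1.16=193.8456; Δ=(185.0945−281.0017)/(175.4400−79.5328)=-1.0000; B=V−Δ·S=310.8056
Node (1,1) S=258.0000: V=(p*·55.4251+(1−p*)·185.0945)/1.16=94.1297; Δ=(55.4251−185.0945)/(387.0000−175.4400)=-0.6129; B=V−Δ·S=252.2631
Node (0,0) S=172.0000: V=(p*·94.1297+(1−p*)·193.8456)/1.16=116.7891; Δ=(94.1297−193.8456)/(258.0000−116.9600)=-0.7070; B=V−Δ·S=238.3938
Each (Δ,B) replicates both successor values, so the strategy is self-financing and V0 is arbitrage-free.

(0,0): Delta=-0.7070 Bond=238.3938
(1,0): Delta=-1.0000 Bond=310.8056
(1,1): Delta=-0.6129 Bond=252.2631
(2,0): Delta=-1.0000 Bond=360.5345
(2,1): Delta=-1.0000 Bond=360.5345
(2,2): Delta=-0.4886 Bond=244.5227
V0=116.7891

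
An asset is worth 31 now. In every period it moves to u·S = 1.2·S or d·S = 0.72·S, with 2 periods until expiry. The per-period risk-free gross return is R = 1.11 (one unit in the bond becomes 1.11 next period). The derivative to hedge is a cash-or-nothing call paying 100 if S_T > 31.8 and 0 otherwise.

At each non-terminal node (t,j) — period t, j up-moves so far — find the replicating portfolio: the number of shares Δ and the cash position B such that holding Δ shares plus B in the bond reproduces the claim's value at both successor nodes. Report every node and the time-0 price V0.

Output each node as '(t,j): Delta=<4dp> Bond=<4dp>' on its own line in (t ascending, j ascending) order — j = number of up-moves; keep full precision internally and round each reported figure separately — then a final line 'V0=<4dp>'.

(0,0): Delta=4.9192 Bond=-98.9165
(1,0): Delta=0.0000 Bond=0.0000
(1,1): Delta=5.6004 Bond=-135.1351
V0=53.5798

No-arbitrage ⇒ martingale measure with p* = (R−d)/(u−d) = 0.8125.
Terminal payoffs: V(2,0)=0.0000, V(2,1)=0.0000, V(2,2)=100.0000
  t=1,j=0: stock 22.3200 → up 26.7840 (V=0.0000), down 16.0704 (V=0.0000). Price 0.0000; hedge Δ=0.0000, bond B=0.0000.
  t=1,j=1: stock 37.2000 → up 44.6400 (V=100.0000), down 26.7840 (V=0.0000). Price 73.1982; hedge Δ=5.6004, bond B=-135.1351.
  t=0,j=0: stock 31.0000 → up 37.2000 (V=73.1982), down 22.3200 (V=0.0000). Price 53.5798; hedge Δ=4.9192, bond B=-98.9165.
Check: Δ(0,0)·S0 + B(0,0) = 53.5798 = V0.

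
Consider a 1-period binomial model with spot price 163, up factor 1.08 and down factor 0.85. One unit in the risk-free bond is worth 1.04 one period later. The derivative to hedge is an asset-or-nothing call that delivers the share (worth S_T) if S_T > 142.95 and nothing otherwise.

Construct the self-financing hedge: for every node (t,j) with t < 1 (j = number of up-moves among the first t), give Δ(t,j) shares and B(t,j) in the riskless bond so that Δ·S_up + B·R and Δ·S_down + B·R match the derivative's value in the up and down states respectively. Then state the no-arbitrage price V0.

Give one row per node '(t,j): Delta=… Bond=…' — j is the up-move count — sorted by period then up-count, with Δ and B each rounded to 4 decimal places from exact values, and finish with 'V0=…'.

Since d<R<u, set p* = (R−d)/(u−d) = 0.8261; price each node as the discounted p*-expectation of its children.
Payoff layer (t=1): V(1,0)=0.0000, V(1,1)=176.0400
Node (0,0) S=163.0000: V=(p*·176.0400+(1−p*)·0.0000)/1.04=139.8311; Δ=(176.0400−0.0000)/(176.0400−138.5500)=4.6957; B=V−Δ·S=-625.5602
The time-0 hedge costs 139.8311, which is the no-arbitrage price.

(0,0): Delta=4.6957 Bond=-625.5602
V0=139.8311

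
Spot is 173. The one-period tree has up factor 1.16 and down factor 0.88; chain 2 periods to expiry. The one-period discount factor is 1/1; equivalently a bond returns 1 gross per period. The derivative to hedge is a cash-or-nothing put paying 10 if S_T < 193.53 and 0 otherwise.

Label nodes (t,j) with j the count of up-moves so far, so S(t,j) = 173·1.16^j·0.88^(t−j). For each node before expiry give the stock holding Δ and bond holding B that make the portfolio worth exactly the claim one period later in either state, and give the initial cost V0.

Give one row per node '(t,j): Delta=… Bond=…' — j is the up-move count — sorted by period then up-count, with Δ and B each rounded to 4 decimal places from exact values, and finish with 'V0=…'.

Risk-neutral probability p* = (R−d)/(u−d) = (1−0.88)/(1.16−0.88) = 0.4286.
Terminal payoffs: V(2,0)=10.0000, V(2,1)=10.0000, V(2,2)=0.0000
(1,0): S=152.2400. Δ = (V_up−V_dn)/(S_up−S_dn) = (10.0000−10.0000)/(176.5984−133.9712) = 0.0000. V = [p*·10.0000 + (1−p*)·10.0000]/1 = 10.0000. B = V − Δ·S = 10.0000.
(1,1): S=200.6800. Δ = (V_up−V_dn)/(S_up−S_dn) = (0.0000−10.0000)/(232.7888−176.5984) = -0.1780. V = [p*·0.0000 + (1−p*)·10.0000]/1 = 5.7143. B = V − Δ·S = 41.4286.
(0,0): S=173.0000. Δ = (V_up−V_dn)/(S_up−S_dn) = (5.7143−10.0000)/(200.6800−152.2400) = -0.0885. V = [p*·5.7143 + (1−p*)·10.0000]/1 = 8.1633. B = V − Δ·S = 23.4694.
The time-0 hedge costs 8.1633, which is the no-arbitrage price.

(0,0): Delta=-0.0885 Bond=23.4694
(1,0): Delta=0.0000 Bond=10.0000
(1,1): Delta=-0.1780 Bond=41.4286
V0=8.1633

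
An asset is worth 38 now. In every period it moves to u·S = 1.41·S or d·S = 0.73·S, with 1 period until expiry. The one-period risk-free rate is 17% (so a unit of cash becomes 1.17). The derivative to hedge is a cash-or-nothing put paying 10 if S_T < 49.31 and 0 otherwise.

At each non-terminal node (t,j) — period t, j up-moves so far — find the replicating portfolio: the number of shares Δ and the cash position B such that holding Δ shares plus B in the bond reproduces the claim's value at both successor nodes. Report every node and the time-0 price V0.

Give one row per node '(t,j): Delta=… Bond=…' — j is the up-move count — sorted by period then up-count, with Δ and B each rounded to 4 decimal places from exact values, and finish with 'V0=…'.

Under the risk-neutral measure, an up-move has probability p* = (R−d)/(u−d) = 0.6471 and values discount at R = 1.17.
Payoff layer (t=1): V(1,0)=10.0000, V(1,1)=0.0000
  t=0,j=0: stock 38.0000 → up 53.5800 (V=0.0000), down 27.7400 (V=10.0000). Price 3.0166; hedge Δ=-0.3870, bond B=17.7225.
Root portfolio cost Δ·38+B reproduces V0=3.0166.

(0,0): Delta=-0.3870 Bond=17.7225
V0=3.0166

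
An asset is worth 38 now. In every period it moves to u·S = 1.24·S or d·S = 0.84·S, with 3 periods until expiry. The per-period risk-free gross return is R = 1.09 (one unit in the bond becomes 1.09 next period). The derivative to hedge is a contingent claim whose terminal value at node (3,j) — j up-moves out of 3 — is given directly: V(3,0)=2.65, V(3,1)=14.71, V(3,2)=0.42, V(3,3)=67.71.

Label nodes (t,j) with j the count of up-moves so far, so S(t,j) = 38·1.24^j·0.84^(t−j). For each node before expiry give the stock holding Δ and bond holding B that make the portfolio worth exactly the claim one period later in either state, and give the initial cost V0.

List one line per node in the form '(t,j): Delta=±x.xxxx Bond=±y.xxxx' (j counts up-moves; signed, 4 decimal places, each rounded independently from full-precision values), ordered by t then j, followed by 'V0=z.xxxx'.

The replicating-portfolio and risk-neutral prices coincide; use p* = (1.09−0.84)/(1.24−0.84) = 0.6250 for the latter.
Terminal payoffs: V(3,0)=2.6500, V(3,1)=14.7100, V(3,2)=0.4200, V(3,3)=67.7100
  t=2,j=0: stock 26.8128 → up 33.2479 (V=14.7100), down 22.5228 (V=2.6500). Price 9.3463; hedge Δ=1.1245, bond B=-20.8037.
  t=2,j=1: stock 39.5808 → up 49.0802 (V=0.4200), down 33.2479 (V=14.7100). Price 5.3016; hedge Δ=-0.9026, bond B=41.0266.
  t=2,j=2: stock 58.4288 → up 72.4517 (V=67.7100), down 49.0802 (V=0.4200). Price 38.9690; hedge Δ=2.8791, bond B=-129.2560.
  t=1,j=0: stock 31.9200 → up 39.5808 (V=5.3016), down 26.8128 (V=9.3463). Price 6.2554; hedge Δ=-0.3168, bond B=16.3672.
  t=1,j=1: stock 47.1200 → up 58.4288 (V=38.9690), down 39.5808 (V=5.3016). Price 24.1686; hedge Δ=1.7863, bond B=-60.0000.
  t=0,j=0: stock 38.0000 → up 47.1200 (V=24.1686), down 31.9200 (V=6.2554). Price 16.0102; hedge Δ=1.1785, bond B=-28.7728.
Check: Δ(0,0)·S0 + B(0,0) = 16.0102 = V0.

(0,0): Delta=1.1785 Bond=-28.7728
(1,0): Delta=-0.3168 Bond=16.3672
(1,1): Delta=1.7863 Bond=-60.0000
(2,0): Delta=1.1245 Bond=-20.8037
(2,1): Delta=-0.9026 Bond=41.0266
(2,2): Delta=2.8791 Bond=-129.2560
V0=16.0102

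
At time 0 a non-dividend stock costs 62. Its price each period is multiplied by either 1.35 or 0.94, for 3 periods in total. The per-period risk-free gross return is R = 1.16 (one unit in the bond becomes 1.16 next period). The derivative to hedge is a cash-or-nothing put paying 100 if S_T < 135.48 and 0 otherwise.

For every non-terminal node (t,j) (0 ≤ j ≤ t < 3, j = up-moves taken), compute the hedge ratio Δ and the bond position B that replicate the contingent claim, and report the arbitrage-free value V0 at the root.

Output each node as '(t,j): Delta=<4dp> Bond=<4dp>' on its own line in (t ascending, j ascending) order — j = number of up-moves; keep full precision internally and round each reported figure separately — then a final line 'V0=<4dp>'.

Risk-neutral probability p* = (R−d)/(u−d) = (1.16−0.94)/(1.35−0.94) = 0.5366.
Payoff layer (t=3): V(3,0)=100.0000, V(3,1)=100.0000, V(3,2)=100.0000, V(3,3)=0.0000
  t=2,j=0: stock 54.7832 → up 73.9573 (V=100.0000), down 51.4962 (V=100.0000). Price 86.2069; hedge Δ=0.0000, bond B=86.2069.
  t=2,j=1: stock 78.6780 → up 106.2153 (V=100.0000), down 73.9573 (V=100.0000). Price 86.2069; hedge Δ=0.0000, bond B=86.2069.
  t=2,j=2: stock 112.9950 → up 152.5433 (V=0.0000), down 106.2153 (V=100.0000). Price 39.9495; hedge Δ=-2.1585, bond B=283.8520.
  t=1,j=0: stock 58.2800 → up 78.6780 (V=86.2069), down 54.7832 (V=86.2069). Price 74.3163; hedge Δ=0.0000, bond B=74.3163.
  t=1,j=1: stock 83.7000 → up 112.9950 (V=39.9495), down 78.6780 (V=86.2069). Price 52.9189; hedge Δ=-1.3479, bond B=165.7417.
  t=0,j=0: stock 62.0000 → up 83.7000 (V=52.9189), down 58.2800 (V=74.3163). Price 54.1679; hedge Δ=-0.8418, bond B=106.3567.
Check: Δ(0,0)·S0 + B(0,0) = 54.1679 = V0.

(0,0): Delta=-0.8418 Bond=106.3567
(1,0): Delta=0.0000 Bond=74.3163
(1,1): Delta=-1.3479 Bond=165.7417
(2,0): Delta=0.0000 Bond=86.2069
(2,1): Delta=0.0000 Bond=86.2069
(2,2): Delta=-2.1585 Bond=283.8520
V0=54.1679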